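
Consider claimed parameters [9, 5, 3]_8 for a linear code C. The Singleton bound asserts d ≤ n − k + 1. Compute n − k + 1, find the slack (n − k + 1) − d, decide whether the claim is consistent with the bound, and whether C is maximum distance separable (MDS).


Singleton RHS = n − k + 1 = 5, slack = 2, bound satisfied, not MDS.

Singleton bound: d ≤ n − k + 1.
Here n = 9, k = 5, so n − k + 1 = 5.
Given d = 3, check d ≤ 5: YES.
Slack = (n − k + 1) − d = 2.
The code is NOT MDS (slack = 2 > 0).
Description: the claimed parameters are [9, 5, 3]_8; such a code would be non-MDS.


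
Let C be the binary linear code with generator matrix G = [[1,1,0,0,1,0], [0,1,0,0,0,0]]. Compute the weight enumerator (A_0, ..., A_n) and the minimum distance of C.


Weight distribution: A_0 = 1, A_1 = 1, A_2 = 1, A_3 = 1. Minimum distance d = 1.

Enumerate all 2^2 = 4 messages m ∈ F_2^2.
For each, compute codeword c = mG in F_2^6, then tally its weight.
  m = 00 → c = 000000, weight = 0.
  m = 10 → c = 110010, weight = 3.
  m = 01 → c = 010000, weight = 1.
  m = 11 → c = 100010, weight = 2.
Tally weights:
  weight 0: 1 codewords.
  weight 1: 1 codewords.
  weight 2: 1 codewords.
  weight 3: 1 codewords.
Minimum distance d = smallest w > 0 with A_w > 0 = 1.
Sanity: Σ A_w = 4 = 2^2 = 4 ✓.


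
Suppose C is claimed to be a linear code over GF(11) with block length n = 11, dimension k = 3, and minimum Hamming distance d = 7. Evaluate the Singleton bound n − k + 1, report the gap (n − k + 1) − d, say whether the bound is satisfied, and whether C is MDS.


Singleton RHS = n − k + 1 = 9, slack = 2, bound satisfied, not MDS.

Singleton bound: d ≤ n − k + 1.
Here n = 11, k = 3, so n − k + 1 = 9.
Given d = 7, check d ≤ 9: YES.
Slack = (n − k + 1) − d = 2.
The code is NOT MDS (slack = 2 > 0).
Description: the claimed parameters are [11, 3, 7]_11; such a code would be non-MDS.


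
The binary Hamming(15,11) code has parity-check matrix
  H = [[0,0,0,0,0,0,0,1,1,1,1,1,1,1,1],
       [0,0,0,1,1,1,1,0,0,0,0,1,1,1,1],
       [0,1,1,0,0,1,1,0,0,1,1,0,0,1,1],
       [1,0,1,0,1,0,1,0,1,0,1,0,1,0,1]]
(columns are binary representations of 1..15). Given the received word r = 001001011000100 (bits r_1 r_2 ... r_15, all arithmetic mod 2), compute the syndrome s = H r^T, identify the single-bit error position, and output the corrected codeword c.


s = (1, 0, 0, 1)^T, error position = 9, corrected codeword c = 001001010000100

Compute s = H r^T mod 2 one row at a time:
  s_1 = 1 + 1 + 0 + 0 + 0 + 1 + 0 + 0 = 3 ≡ 1 (mod 2).
  s_2 = 0 + 0 + 1 + 0 + 0 + 1 + 0 + 0 = 2 ≡ 0 (mod 2).
  s_3 = 0 + 1 + 1 + 0 + 0 + 0 + 0 + 0 = 2 ≡ 0 (mod 2).
  s_4 = 0 + 1 + 0 + 0 + 1 + 0 + 1 + 0 = 3 ≡ 1 (mod 2).
s = (1, 0, 0, 1)^T — this equals column 9 of H (binary 1001), so error is at position 9.
Correct: flip bit 9 of r = 001001011000100 to get c = 001001010000100.


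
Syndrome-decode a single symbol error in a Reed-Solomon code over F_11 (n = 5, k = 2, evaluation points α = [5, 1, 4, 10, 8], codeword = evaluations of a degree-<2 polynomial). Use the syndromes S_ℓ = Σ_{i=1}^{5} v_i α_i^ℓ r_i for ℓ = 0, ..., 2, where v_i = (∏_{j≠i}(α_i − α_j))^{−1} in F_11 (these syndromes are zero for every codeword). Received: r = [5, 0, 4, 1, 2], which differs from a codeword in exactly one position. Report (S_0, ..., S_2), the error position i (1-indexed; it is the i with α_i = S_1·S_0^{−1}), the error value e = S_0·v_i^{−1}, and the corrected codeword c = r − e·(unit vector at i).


S = (8, 7, 2), error at position 1, error magnitude e = 7, c = [9, 0, 4, 1, 2].

Step 1: column multipliers v_i = (∏_{j≠i}(α_i − α_j))^{−1} mod 11.
  i = 1 (α = 5): (5−1)(5−4)(5−10)(5−8) = 4·1·(−5)·(−3) = 60 ≡ 5, so v_1 = 5^{−1} = 9 (mod 11).
  i = 2 (α = 1): (1−5)(1−4)(1−10)(1−8) = (−4)·(−3)·(−9)·(−7) = 756 ≡ 8, so v_2 = 8^{−1} = 7 (mod 11).
  i = 3 (α = 4): (4−5)(4−1)(4−10)(4−8) = (−1)·3·(−6)·(−4) = −72 ≡ 5, so v_3 = 5^{−1} = 9 (mod 11).
  i = 4 (α = 10): (10−5)(10−1)(10−4)(10−8) = 5·9·6·2 = 540 ≡ 1, so v_4 = 1^{−1} = 1 (mod 11).
  i = 5 (α = 8): (8−5)(8−1)(8−4)(8−10) = 3·7·4·(−2) = −168 ≡ 8, so v_5 = 8^{−1} = 7 (mod 11).
  v = [9, 7, 9, 1, 7].
Step 2: syndromes of r = [5, 0, 4, 1, 2] (all sums mod 11).
  S_0 = Σ v_i r_i = 9·5 + 7·0 + 9·4 + 1·1 + 7·2 = 96 ≡ 8.
  S_1 = Σ v_i α_i r_i = 9·5·5 + 7·1·0 + 9·4·4 + 1·10·1 + 7·8·2 = 491 ≡ 7.
  α_i^2 mod 11 = [3, 1, 5, 1, 9].
  S_2 = Σ v_i α_i^2 r_i = 9·3·5 + 7·1·0 + 9·5·4 + 1·1·1 + 7·9·2 = 442 ≡ 2.
  S = (8, 7, 2) ≠ 0, so r is not a codeword (an error is present).
Step 3: locate the error. For a single error e at position i, S_ℓ = v_i·e·α_i^ℓ, so α_err = S_1/S_0.
  S_0^{−1} = 8^{−1} = 7 (mod 11), so α_err = 7·7 = 49 ≡ 5 = α_1. Error position i = 1.
  Consistency check: S_2/S_1 = 2·8 = 16 ≡ 5 = α_err ✓ (single-error assumption holds).
Step 4: error magnitude e = S_0/v_1 = S_0·∏_{j≠1}(α_1 − α_j) = 8·5 = 40 ≡ 7 (mod 11).
Step 5: correct position 1: c_1 = r_1 − e = 5 − 7 ≡ 9 (mod 11). Hence c = [9, 0, 4, 1, 2].
  Check: interpolating c through the α_i gives m(x) = 6 + 5·x (degree < 2) with m(α_i) = c_i for every i, so c is indeed a codeword.


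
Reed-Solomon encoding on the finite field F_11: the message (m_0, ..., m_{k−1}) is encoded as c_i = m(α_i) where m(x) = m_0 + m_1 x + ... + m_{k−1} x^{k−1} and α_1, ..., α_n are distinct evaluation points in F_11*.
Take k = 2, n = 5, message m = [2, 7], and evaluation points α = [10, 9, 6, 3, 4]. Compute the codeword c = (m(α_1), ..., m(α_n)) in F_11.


c = [6, 10, 0, 1, 8]

Message polynomial: m(x) = 2 + 7·x (mod 11).
For each evaluation point α_i, compute m(α_i) mod 11:
  α_1 = 10: Horner steps 7 → 6, so m(10) = 6.
  α_2 = 9: Horner steps 7 → 10, so m(9) = 10.
  α_3 = 6: Horner steps 7 → 0, so m(6) = 0.
  α_4 = 3: Horner steps 7 → 1, so m(3) = 1.
  α_5 = 4: Horner steps 7 → 8, so m(4) = 8.
Codeword c = [6, 10, 0, 1, 8] ∈ F_11^5.


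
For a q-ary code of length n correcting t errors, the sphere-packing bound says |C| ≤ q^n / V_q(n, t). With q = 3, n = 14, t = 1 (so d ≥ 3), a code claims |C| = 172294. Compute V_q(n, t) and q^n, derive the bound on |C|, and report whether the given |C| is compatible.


V_q(n, t) = 29, q^n = 4782969, Hamming bound = 164929, |C| = 172294 > bound (violated).

Step 1: Compute V_q(n, t) = Σ_{j=0}^1 C(n, j) (q−1)^j.
  j = 0: C(14,0)·(2)^0 = 1·1 = 1.
  j = 1: C(14,1)·(2)^1 = 14·2 = 28.
  V_q(n, t) = 1 + 28 = 29.
Step 2: q^n = 3^14 = 4782969.
Step 3: Hamming bound ⌊q^n / V_q(n,t)⌋ = ⌊4782969/29⌋ = 164929.
Step 4: Compare |C| = 172294 to 164929: violated.
The claimed |C| lies above the Hamming bound, so no 3-ary code of length 14 with d ≥ 3 can have 172294 codewords.


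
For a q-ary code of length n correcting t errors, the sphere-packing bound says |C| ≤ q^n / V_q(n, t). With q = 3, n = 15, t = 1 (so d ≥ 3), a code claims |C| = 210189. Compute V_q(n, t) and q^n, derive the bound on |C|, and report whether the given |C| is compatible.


V_q(n, t) = 31, q^n = 14348907, Hamming bound = 462867, |C| = 210189 ≤ bound (satisfied).

Step 1: Compute V_q(n, t) = Σ_{j=0}^1 C(n, j) (q−1)^j.
  j = 0: C(15,0)·(2)^0 = 1·1 = 1.
  j = 1: C(15,1)·(2)^1 = 15·2 = 30.
  V_q(n, t) = 1 + 30 = 31.
Step 2: q^n = 3^15 = 14348907.
Step 3: Hamming bound ⌊q^n / V_q(n,t)⌋ = ⌊14348907/31⌋ = 462867.
Step 4: Compare |C| = 210189 to 462867: satisfied.
The claimed |C| lies below the Hamming bound.


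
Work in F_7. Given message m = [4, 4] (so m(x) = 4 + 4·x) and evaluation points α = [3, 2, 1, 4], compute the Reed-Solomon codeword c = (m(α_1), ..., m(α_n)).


c = [2, 5, 1, 6]

Message polynomial: m(x) = 4 + 4·x (mod 7).
For each evaluation point α_i, compute m(α_i) mod 7:
  α_1 = 3: Horner steps 4 → 2, so m(3) = 2.
  α_2 = 2: Horner steps 4 → 5, so m(2) = 5.
  α_3 = 1: Horner steps 4 → 1, so m(1) = 1.
  α_4 = 4: Horner steps 4 → 6, so m(4) = 6.
Codeword c = [2, 5, 1, 6] ∈ F_7^4.


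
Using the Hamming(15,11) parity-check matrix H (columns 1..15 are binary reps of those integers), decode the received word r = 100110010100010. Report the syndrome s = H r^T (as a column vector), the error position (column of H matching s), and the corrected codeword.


s = (1, 1, 0, 0)^T, error position = 12, corrected codeword c = 100110010101010

Compute s = H r^T mod 2 one row at a time:
  s_1 = 1 + 0 + 1 + 0 + 0 + 0 + 1 + 0 = 3 ≡ 1 (mod 2).
  s_2 = 1 + 1 + 0 + 0 + 0 + 0 + 1 + 0 = 3 ≡ 1 (mod 2).
  s_3 = 0 + 0 + 0 + 0 + 1 + 0 + 1 + 0 = 2 ≡ 0 (mod 2).
  s_4 = 1 + 0 + 1 + 0 + 0 + 0 + 0 + 0 = 2 ≡ 0 (mod 2).
s = (1, 1, 0, 0)^T — this equals column 12 of H (binary 1100), so error is at position 12.
Correct: flip bit 12 of r = 100110010100010 to get c = 100110010101010.


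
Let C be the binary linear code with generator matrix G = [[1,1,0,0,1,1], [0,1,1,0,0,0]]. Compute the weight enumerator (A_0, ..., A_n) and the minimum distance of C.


Weight distribution: A_0 = 1, A_2 = 1, A_4 = 2. Minimum distance d = 2.

Enumerate all 2^2 = 4 messages m ∈ F_2^2.
For each, compute codeword c = mG in F_2^6, then tally its weight.
  m = 00 → c = 000000, weight = 0.
  m = 10 → c = 110011, weight = 4.
  m = 01 → c = 011000, weight = 2.
  m = 11 → c = 101011, weight = 4.
Tally weights:
  weight 0: 1 codewords.
  weight 2: 1 codewords.
  weight 4: 2 codewords.
Minimum distance d = smallest w > 0 with A_w > 0 = 2.
Sanity: Σ A_w = 4 = 2^2 = 4 ✓.


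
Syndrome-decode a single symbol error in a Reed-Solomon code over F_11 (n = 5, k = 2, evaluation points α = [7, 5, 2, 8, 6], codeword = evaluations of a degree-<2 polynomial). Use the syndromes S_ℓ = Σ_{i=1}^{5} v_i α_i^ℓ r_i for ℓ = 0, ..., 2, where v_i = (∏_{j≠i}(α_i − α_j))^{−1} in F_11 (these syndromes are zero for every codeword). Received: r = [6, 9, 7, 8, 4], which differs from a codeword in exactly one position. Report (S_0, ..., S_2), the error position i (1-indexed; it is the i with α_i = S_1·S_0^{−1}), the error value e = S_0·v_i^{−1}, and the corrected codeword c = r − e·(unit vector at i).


S = (10, 6, 8), error at position 2, error magnitude e = 7, c = [6, 2, 7, 8, 4].

Step 1: column multipliers v_i = (∏_{j≠i}(α_i − α_j))^{−1} mod 11.
  i = 1 (α = 7): (7−5)(7−2)(7−8)(7−6) = 2·5·(−1)·1 = −10 ≡ 1, so v_1 = 1^{−1} = 1 (mod 11).
  i = 2 (α = 5): (5−7)(5−2)(5−8)(5−6) = (−2)·3·(−3)·(−1) = −18 ≡ 4, so v_2 = 4^{−1} = 3 (mod 11).
  i = 3 (α = 2): (2−7)(2−5)(2−8)(2−6) = (−5)·(−3)·(−6)·(−4) = 360 ≡ 8, so v_3 = 8^{−1} = 7 (mod 11).
  i = 4 (α = 8): (8−7)(8−5)(8−2)(8−6) = 1·3·6·2 = 36 ≡ 3, so v_4 = 3^{−1} = 4 (mod 11).
  i = 5 (α = 6): (6−7)(6−5)(6−2)(6−8) = (−1)·1·4·(−2) = 8 ≡ 8, so v_5 = 8^{−1} = 7 (mod 11).
  v = [1, 3, 7, 4, 7].
Step 2: syndromes of r = [6, 9, 7, 8, 4] (all sums mod 11).
  S_0 = Σ v_i r_i = 1·6 + 3·9 + 7·7 + 4·8 + 7·4 = 142 ≡ 10.
  S_1 = Σ v_i α_i r_i = 1·7·6 + 3·5·9 + 7·2·7 + 4·8·8 + 7·6·4 = 699 ≡ 6.
  α_i^2 mod 11 = [5, 3, 4, 9, 3].
  S_2 = Σ v_i α_i^2 r_i = 1·5·6 + 3·3·9 + 7·4·7 + 4·9·8 + 7·3·4 = 679 ≡ 8.
  S = (10, 6, 8) ≠ 0, so r is not a codeword (an error is present).
Step 3: locate the error. For a single error e at position i, S_ℓ = v_i·e·α_i^ℓ, so α_err = S_1/S_0.
  S_0^{−1} = 10^{−1} = 10 (mod 11), so α_err = 6·10 = 60 ≡ 5 = α_2. Error position i = 2.
  Consistency check: S_2/S_1 = 8·2 = 16 ≡ 5 = α_err ✓ (single-error assumption holds).
Step 4: error magnitude e = S_0/v_2 = S_0·∏_{j≠2}(α_2 − α_j) = 10·4 = 40 ≡ 7 (mod 11).
Step 5: correct position 2: c_2 = r_2 − e = 9 − 7 ≡ 2 (mod 11). Hence c = [6, 2, 7, 8, 4].
  Check: interpolating c through the α_i gives m(x) = 3 + 2·x (degree < 2) with m(α_i) = c_i for every i, so c is indeed a codeword.


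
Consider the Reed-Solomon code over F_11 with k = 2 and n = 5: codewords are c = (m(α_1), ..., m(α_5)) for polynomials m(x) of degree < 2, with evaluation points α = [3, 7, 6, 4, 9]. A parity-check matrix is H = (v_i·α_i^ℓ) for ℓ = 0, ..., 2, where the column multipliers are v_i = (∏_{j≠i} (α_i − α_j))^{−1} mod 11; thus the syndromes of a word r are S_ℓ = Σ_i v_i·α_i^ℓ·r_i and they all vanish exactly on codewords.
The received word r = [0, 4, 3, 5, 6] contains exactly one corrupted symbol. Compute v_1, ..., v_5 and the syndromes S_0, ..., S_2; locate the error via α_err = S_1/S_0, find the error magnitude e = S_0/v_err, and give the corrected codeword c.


S = (5, 9, 3), error at position 4, error magnitude e = 4, c = [0, 4, 3, 1, 6].

Step 1: column multipliers v_i = (∏_{j≠i}(α_i − α_j))^{−1} mod 11.
  i = 1 (α = 3): (3−7)(3−6)(3−4)(3−9) = (−4)·(−3)·(−1)·(−6) = 72 ≡ 6, so v_1 = 6^{−1} = 2 (mod 11).
  i = 2 (α = 7): (7−3)(7−6)(7−4)(7−9) = 4·1·3·(−2) = −24 ≡ 9, so v_2 = 9^{−1} = 5 (mod 11).
  i = 3 (α = 6): (6−3)(6−7)(6−4)(6−9) = 3·(−1)·2·(−3) = 18 ≡ 7, so v_3 = 7^{−1} = 8 (mod 11).
  i = 4 (α = 4): (4−3)(4−7)(4−6)(4−9) = 1·(−3)·(−2)·(−5) = −30 ≡ 3, so v_4 = 3^{−1} = 4 (mod 11).
  i = 5 (α = 9): (9−3)(9−7)(9−6)(9−4) = 6·2·3·5 = 180 ≡ 4, so v_5 = 4^{−1} = 3 (mod 11).
  v = [2, 5, 8, 4, 3].
Step 2: syndromes of r = [0, 4, 3, 5, 6] (all sums mod 11).
  S_0 = Σ v_i r_i = 2·0 + 5·4 + 8·3 + 4·5 + 3·6 = 82 ≡ 5.
  S_1 = Σ v_i α_i r_i = 2·3·0 + 5·7·4 + 8·6·3 + 4·4·5 + 3·9·6 = 526 ≡ 9.
  α_i^2 mod 11 = [9, 5, 3, 5, 4].
  S_2 = Σ v_i α_i^2 r_i = 2·9·0 + 5·5·4 + 8·3·3 + 4·5·5 + 3·4·6 = 344 ≡ 3.
  S = (5, 9, 3) ≠ 0, so r is not a codeword (an error is present).
Step 3: locate the error. For a single error e at position i, S_ℓ = v_i·e·α_i^ℓ, so α_err = S_1/S_0.
  S_0^{−1} = 5^{−1} = 9 (mod 11), so α_err = 9·9 = 81 ≡ 4 = α_4. Error position i = 4.
  Consistency check: S_2/S_1 = 3·5 = 15 ≡ 4 = α_err ✓ (single-error assumption holds).
Step 4: error magnitude e = S_0/v_4 = S_0·∏_{j≠4}(α_4 − α_j) = 5·3 = 15 ≡ 4 (mod 11).
Step 5: correct position 4: c_4 = r_4 − e = 5 − 4 ≡ 1 (mod 11). Hence c = [0, 4, 3, 1, 6].
  Check: interpolating c through the α_i gives m(x) = 8 + 1·x (degree < 2) with m(α_i) = c_i for every i, so c is indeed a codeword.


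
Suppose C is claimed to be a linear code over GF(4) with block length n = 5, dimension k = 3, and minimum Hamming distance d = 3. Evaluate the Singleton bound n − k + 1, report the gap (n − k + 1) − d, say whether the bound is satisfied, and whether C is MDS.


Singleton RHS = n − k + 1 = 3, slack = 0, bound satisfied, MDS.

Singleton bound: d ≤ n − k + 1.
Here n = 5, k = 3, so n − k + 1 = 3.
Given d = 3, check d ≤ 3: YES.
Slack = (n − k + 1) − d = 0.
The code is MDS (slack = 0).
Description: the claimed parameters are [5, 3, 3]_4; such a code would be MDS (meets Singleton bound).


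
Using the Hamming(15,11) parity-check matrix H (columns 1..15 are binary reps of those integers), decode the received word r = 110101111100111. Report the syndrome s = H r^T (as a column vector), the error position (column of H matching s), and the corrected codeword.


s = (0, 0, 0, 1)^T, error position = 1, corrected codeword c = 010101111100111

Compute s = H r^T mod 2 one row at a time:
  s_1 = 1 + 1 + 1 + 0 + 0 + 1 + 1 + 1 = 6 ≡ 0 (mod 2).
  s_2 = 1 + 0 + 1 + 1 + 0 + 1 + 1 + 1 = 6 ≡ 0 (mod 2).
  s_3 = 1 + 0 + 1 + 1 + 1 + 0 + 1 + 1 = 6 ≡ 0 (mod 2).
  s_4 = 1 + 0 + 0 + 1 + 1 + 0 + 1 + 1 = 5 ≡ 1 (mod 2).
s = (0, 0, 0, 1)^T — this equals column 1 of H (binary 0001), so error is at position 1.
Correct: flip bit 1 of r = 110101111100111 to get c = 010101111100111.


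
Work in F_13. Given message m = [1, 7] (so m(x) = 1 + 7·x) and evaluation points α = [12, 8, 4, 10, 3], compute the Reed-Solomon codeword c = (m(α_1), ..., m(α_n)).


c = [7, 5, 3, 6, 9]

Message polynomial: m(x) = 1 + 7·x (mod 13).
For each evaluation point α_i, compute m(α_i) mod 13:
  α_1 = 12: Horner steps 7 → 7, so m(12) = 7.
  α_2 = 8: Horner steps 7 → 5, so m(8) = 5.
  α_3 = 4: Horner steps 7 → 3, so m(4) = 3.
  α_4 = 10: Horner steps 7 → 6, so m(10) = 6.
  α_5 = 3: Horner steps 7 → 9, so m(3) = 9.
Codeword c = [7, 5, 3, 6, 9] ∈ F_13^5.


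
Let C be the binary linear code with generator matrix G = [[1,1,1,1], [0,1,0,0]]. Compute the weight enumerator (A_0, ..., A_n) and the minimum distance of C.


Weight distribution: A_0 = 1, A_1 = 1, A_3 = 1, A_4 = 1. Minimum distance d = 1.

Enumerate all 2^2 = 4 messages m ∈ F_2^2.
For each, compute codeword c = mG in F_2^4, then tally its weight.
  m = 00 → c = 0000, weight = 0.
  m = 10 → c = 1111, weight = 4.
  m = 01 → c = 0100, weight = 1.
  m = 11 → c = 1011, weight = 3.
Tally weights:
  weight 0: 1 codewords.
  weight 1: 1 codewords.
  weight 3: 1 codewords.
  weight 4: 1 codewords.
Minimum distance d = smallest w > 0 with A_w > 0 = 1.
Sanity: Σ A_w = 4 = 2^2 = 4 ✓.


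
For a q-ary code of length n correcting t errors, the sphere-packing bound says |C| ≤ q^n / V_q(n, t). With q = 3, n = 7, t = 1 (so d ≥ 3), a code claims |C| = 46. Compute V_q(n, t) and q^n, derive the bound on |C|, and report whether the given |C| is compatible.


V_q(n, t) = 15, q^n = 2187, Hamming bound = 145, |C| = 46 ≤ bound (satisfied).

Step 1: Compute V_q(n, t) = Σ_{j=0}^1 C(n, j) (q−1)^j.
  j = 0: C(7,0)·(2)^0 = 1·1 = 1.
  j = 1: C(7,1)·(2)^1 = 7·2 = 14.
  V_q(n, t) = 1 + 14 = 15.
Step 2: q^n = 3^7 = 2187.
Step 3: Hamming bound ⌊q^n / V_q(n,t)⌋ = ⌊2187/15⌋ = 145.
Step 4: Compare |C| = 46 to 145: satisfied.
The claimed |C| lies below the Hamming bound.


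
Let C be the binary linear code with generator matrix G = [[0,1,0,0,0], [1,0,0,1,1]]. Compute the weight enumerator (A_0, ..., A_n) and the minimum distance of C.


Weight distribution: A_0 = 1, A_1 = 1, A_3 = 1, A_4 = 1. Minimum distance d = 1.

Enumerate all 2^2 = 4 messages m ∈ F_2^2.
For each, compute codeword c = mG in F_2^5, then tally its weight.
  m = 00 → c = 00000, weight = 0.
  m = 10 → c = 01000, weight = 1.
  m = 01 → c = 10011, weight = 3.
  m = 11 → c = 11011, weight = 4.
Tally weights:
  weight 0: 1 codewords.
  weight 1: 1 codewords.
  weight 3: 1 codewords.
  weight 4: 1 codewords.
Minimum distance d = smallest w > 0 with A_w > 0 = 1.
Sanity: Σ A_w = 4 = 2^2 = 4 ✓.


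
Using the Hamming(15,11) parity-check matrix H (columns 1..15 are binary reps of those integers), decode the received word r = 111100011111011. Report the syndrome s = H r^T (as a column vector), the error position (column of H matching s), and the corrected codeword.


s = (1, 0, 0, 1)^T, error position = 9, corrected codeword c = 111100010111011

Compute s = H r^T mod 2 one row at a time:
  s_1 = 1 + 1 + 1 + 1 + 1 + 0 + 1 + 1 = 7 ≡ 1 (mod 2).
  s_2 = 1 + 0 + 0 + 0 + 1 + 0 + 1 + 1 = 4 ≡ 0 (mod 2).
  s_3 = 1 + 1 + 0 + 0 + 1 + 1 + 1 + 1 = 6 ≡ 0 (mod 2).
  s_4 = 1 + 1 + 0 + 0 + 1 + 1 + 0 + 1 = 5 ≡ 1 (mod 2).
s = (1, 0, 0, 1)^T — this equals column 9 of H (binary 1001), so error is at position 9.
Correct: flip bit 9 of r = 111100011111011 to get c = 111100010111011.


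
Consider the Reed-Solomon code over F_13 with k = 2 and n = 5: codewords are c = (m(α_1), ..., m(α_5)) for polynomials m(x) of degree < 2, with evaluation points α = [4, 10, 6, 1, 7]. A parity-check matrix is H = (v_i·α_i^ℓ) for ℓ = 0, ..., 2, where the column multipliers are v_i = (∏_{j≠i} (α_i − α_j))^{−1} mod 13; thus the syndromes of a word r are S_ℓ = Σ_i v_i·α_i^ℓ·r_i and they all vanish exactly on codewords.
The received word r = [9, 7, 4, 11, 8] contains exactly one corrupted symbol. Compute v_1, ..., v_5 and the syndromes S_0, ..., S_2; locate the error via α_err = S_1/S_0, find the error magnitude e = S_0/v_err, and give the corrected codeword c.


S = (10, 10, 10), error at position 4, error magnitude e = 1, c = [9, 7, 4, 10, 8].

Step 1: column multipliers v_i = (∏_{j≠i}(α_i − α_j))^{−1} mod 13.
  i = 1 (α = 4): (4−10)(4−6)(4−1)(4−7) = (−6)·(−2)·3·(−3) = −108 ≡ 9, so v_1 = 9^{−1} = 3 (mod 13).
  i = 2 (α = 10): (10−4)(10−6)(10−1)(10−7) = 6·4·9·3 = 648 ≡ 11, so v_2 = 11^{−1} = 6 (mod 13).
  i = 3 (α = 6): (6−4)(6−10)(6−1)(6−7) = 2·(−4)·5·(−1) = 40 ≡ 1, so v_3 = 1^{−1} = 1 (mod 13).
  i = 4 (α = 1): (1−4)(1−10)(1−6)(1−7) = (−3)·(−9)·(−5)·(−6) = 810 ≡ 4, so v_4 = 4^{−1} = 10 (mod 13).
  i = 5 (α = 7): (7−4)(7−10)(7−6)(7−1) = 3·(−3)·1·6 = −54 ≡ 11, so v_5 = 11^{−1} = 6 (mod 13).
  v = [3, 6, 1, 10, 6].
Step 2: syndromes of r = [9, 7, 4, 11, 8] (all sums mod 13).
  S_0 = Σ v_i r_i = 3·9 + 6·7 + 1·4 + 10·11 + 6·8 = 231 ≡ 10.
  S_1 = Σ v_i α_i r_i = 3·4·9 + 6·10·7 + 1·6·4 + 10·1·11 + 6·7·8 = 998 ≡ 10.
  α_i^2 mod 13 = [3, 9, 10, 1, 10].
  S_2 = Σ v_i α_i^2 r_i = 3·3·9 + 6·9·7 + 1·10·4 + 10·1·11 + 6·10·8 = 1089 ≡ 10.
  S = (10, 10, 10) ≠ 0, so r is not a codeword (an error is present).
Step 3: locate the error. For a single error e at position i, S_ℓ = v_i·e·α_i^ℓ, so α_err = S_1/S_0.
  S_0^{−1} = 10^{−1} = 4 (mod 13), so α_err = 10·4 = 40 ≡ 1 = α_4. Error position i = 4.
  Consistency check: S_2/S_1 = 10·4 = 40 ≡ 1 = α_err ✓ (single-error assumption holds).
Step 4: error magnitude e = S_0/v_4 = S_0·∏_{j≠4}(α_4 − α_j) = 10·4 = 40 ≡ 1 (mod 13).
Step 5: correct position 4: c_4 = r_4 − e = 11 − 1 ≡ 10 (mod 13). Hence c = [9, 7, 4, 10, 8].
  Check: interpolating c through the α_i gives m(x) = 6 + 4·x (degree < 2) with m(α_i) = c_i for every i, so c is indeed a codeword.


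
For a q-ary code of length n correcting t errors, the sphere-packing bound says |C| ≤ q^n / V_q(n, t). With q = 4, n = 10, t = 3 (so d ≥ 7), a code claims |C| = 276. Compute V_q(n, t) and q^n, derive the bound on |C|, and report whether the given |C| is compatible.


V_q(n, t) = 3676, q^n = 1048576, Hamming bound = 285, |C| = 276 ≤ bound (satisfied).

Step 1: Compute V_q(n, t) = Σ_{j=0}^3 C(n, j) (q−1)^j.
  j = 0: C(10,0)·(3)^0 = 1·1 = 1.
  j = 1: C(10,1)·(3)^1 = 10·3 = 30.
  j = 2: C(10,2)·(3)^2 = 45·9 = 405.
  j = 3: C(10,3)·(3)^3 = 120·27 = 3240.
  V_q(n, t) = 1 + 30 + 405 + 3240 = 3676.
Step 2: q^n = 4^10 = 1048576.
Step 3: Hamming bound ⌊q^n / V_q(n,t)⌋ = ⌊1048576/3676⌋ = 285.
Step 4: Compare |C| = 276 to 285: satisfied.
The claimed |C| lies below the Hamming bound.


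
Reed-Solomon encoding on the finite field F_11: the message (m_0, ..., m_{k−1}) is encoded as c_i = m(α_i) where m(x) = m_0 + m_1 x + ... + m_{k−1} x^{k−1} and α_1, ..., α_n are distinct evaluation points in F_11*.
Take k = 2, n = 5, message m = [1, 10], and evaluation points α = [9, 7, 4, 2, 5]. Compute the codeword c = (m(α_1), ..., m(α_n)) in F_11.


c = [3, 5, 8, 10, 7]

Message polynomial: m(x) = 1 + 10·x (mod 11).
For each evaluation point α_i, compute m(α_i) mod 11:
  α_1 = 9: Horner steps 10 → 3, so m(9) = 3.
  α_2 = 7: Horner steps 10 → 5, so m(7) = 5.
  α_3 = 4: Horner steps 10 → 8, so m(4) = 8.
  α_4 = 2: Horner steps 10 → 10, so m(2) = 10.
  α_5 = 5: Horner steps 10 → 7, so m(5) = 7.
Codeword c = [3, 5, 8, 10, 7] ∈ F_11^5.


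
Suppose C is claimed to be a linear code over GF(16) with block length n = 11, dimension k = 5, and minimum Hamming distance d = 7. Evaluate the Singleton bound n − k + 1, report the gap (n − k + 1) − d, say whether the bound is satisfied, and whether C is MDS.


Singleton RHS = n − k + 1 = 7, slack = 0, bound satisfied, MDS.

Singleton bound: d ≤ n − k + 1.
Here n = 11, k = 5, so n − k + 1 = 7.
Given d = 7, check d ≤ 7: YES.
Slack = (n − k + 1) − d = 0.
The code is MDS (slack = 0).
Description: the claimed parameters are [11, 5, 7]_16; such a code would be MDS (meets Singleton bound).


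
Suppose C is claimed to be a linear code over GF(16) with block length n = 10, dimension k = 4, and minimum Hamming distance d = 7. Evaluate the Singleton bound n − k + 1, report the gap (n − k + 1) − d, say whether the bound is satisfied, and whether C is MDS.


Singleton RHS = n − k + 1 = 7, slack = 0, bound satisfied, MDS.

Singleton bound: d ≤ n − k + 1.
Here n = 10, k = 4, so n − k + 1 = 7.
Given d = 7, check d ≤ 7: YES.
Slack = (n − k + 1) − d = 0.
The code is MDS (slack = 0).
Description: the claimed parameters are [10, 4, 7]_16; such a code would be MDS (meets Singleton bound).


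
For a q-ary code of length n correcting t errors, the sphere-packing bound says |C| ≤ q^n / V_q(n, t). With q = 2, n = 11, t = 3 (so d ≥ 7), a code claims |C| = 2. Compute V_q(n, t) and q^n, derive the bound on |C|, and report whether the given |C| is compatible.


V_q(n, t) = 232, q^n = 2048, Hamming bound = 8, |C| = 2 ≤ bound (satisfied).

Step 1: Compute V_q(n, t) = Σ_{j=0}^3 C(n, j) (q−1)^j.
  j = 0: C(11,0)·(1)^0 = 1·1 = 1.
  j = 1: C(11,1)·(1)^1 = 11·1 = 11.
  j = 2: C(11,2)·(1)^2 = 55·1 = 55.
  j = 3: C(11,3)·(1)^3 = 165·1 = 165.
  V_q(n, t) = 1 + 11 + 55 + 165 = 232.
Step 2: q^n = 2^11 = 2048.
Step 3: Hamming bound ⌊q^n / V_q(n,t)⌋ = ⌊2048/232⌋ = 8.
Step 4: Compare |C| = 2 to 8: satisfied.
The claimed |C| lies below the Hamming bound.


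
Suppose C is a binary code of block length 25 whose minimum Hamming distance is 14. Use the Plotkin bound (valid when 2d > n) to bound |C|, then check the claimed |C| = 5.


Plotkin bound M ≤ 8; given |C| = 5 ≤ bound (satisfied).

Check applicability: 2d = 28, n = 25.
2d − n = 3 > 0, so Plotkin applies.
Compute d/(2d−n) = 14/3 ≈ 4.6667.
⌊d/(2d−n)⌋ = 4.
Plotkin bound: M ≤ 2·4 = 8.
Given |C| = 5, check: satisfied.
This |C| is below the Plotkin bound.


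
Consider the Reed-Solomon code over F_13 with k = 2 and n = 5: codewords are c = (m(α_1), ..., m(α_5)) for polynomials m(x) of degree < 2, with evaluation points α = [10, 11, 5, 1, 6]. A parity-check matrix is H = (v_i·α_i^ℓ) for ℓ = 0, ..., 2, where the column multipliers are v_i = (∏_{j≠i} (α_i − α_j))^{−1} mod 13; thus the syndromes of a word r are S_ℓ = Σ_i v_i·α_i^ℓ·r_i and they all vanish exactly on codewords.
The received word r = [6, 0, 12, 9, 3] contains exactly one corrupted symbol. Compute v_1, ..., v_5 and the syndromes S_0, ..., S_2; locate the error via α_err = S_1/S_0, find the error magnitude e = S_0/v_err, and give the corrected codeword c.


S = (3, 7, 12), error at position 2, error magnitude e = 3, c = [6, 10, 12, 9, 3].

Step 1: column multipliers v_i = (∏_{j≠i}(α_i − α_j))^{−1} mod 13.
  i = 1 (α = 10): (10−11)(10−5)(10−1)(10−6) = (−1)·5·9·4 = −180 ≡ 2, so v_1 = 2^{−1} = 7 (mod 13).
  i = 2 (α = 11): (11−10)(11−5)(11−1)(11−6) = 1·6·10·5 = 300 ≡ 1, so v_2 = 1^{−1} = 1 (mod 13).
  i = 3 (α = 5): (5−10)(5−11)(5−1)(5−6) = (−5)·(−6)·4·(−1) = −120 ≡ 10, so v_3 = 10^{−1} = 4 (mod 13).
  i = 4 (α = 1): (1−10)(1−11)(1−5)(1−6) = (−9)·(−10)·(−4)·(−5) = 1800 ≡ 6, so v_4 = 6^{−1} = 11 (mod 13).
  i = 5 (α = 6): (6−10)(6−11)(6−5)(6−1) = (−4)·(−5)·1·5 = 100 ≡ 9, so v_5 = 9^{−1} = 3 (mod 13).
  v = [7, 1, 4, 11, 3].
Step 2: syndromes of r = [6, 0, 12, 9, 3] (all sums mod 13).
  S_0 = Σ v_i r_i = 7·6 + 1·0 + 4·12 + 11·9 + 3·3 = 198 ≡ 3.
  S_1 = Σ v_i α_i r_i = 7·10·6 + 1·11·0 + 4·5·12 + 11·1·9 + 3·6·3 = 813 ≡ 7.
  α_i^2 mod 13 = [9, 4, 12, 1, 10].
  S_2 = Σ v_i α_i^2 r_i = 7·9·6 + 1·4·0 + 4·12·12 + 11·1·9 + 3·10·3 = 1143 ≡ 12.
  S = (3, 7, 12) ≠ 0, so r is not a codeword (an error is present).
Step 3: locate the error. For a single error e at position i, S_ℓ = v_i·e·α_i^ℓ, so α_err = S_1/S_0.
  S_0^{−1} = 3^{−1} = 9 (mod 13), so α_err = 7·9 = 63 ≡ 11 = α_2. Error position i = 2.
  Consistency check: S_2/S_1 = 12·2 = 24 ≡ 11 = α_err ✓ (single-error assumption holds).
Step 4: error magnitude e = S_0/v_2 = S_0·∏_{j≠2}(α_2 − α_j) = 3·1 = 3 ≡ 3 (mod 13).
Step 5: correct position 2: c_2 = r_2 − e = 0 − 3 ≡ 10 (mod 13). Hence c = [6, 10, 12, 9, 3].
  Check: interpolating c through the α_i gives m(x) = 5 + 4·x (degree < 2) with m(α_i) = c_i for every i, so c is indeed a codeword.


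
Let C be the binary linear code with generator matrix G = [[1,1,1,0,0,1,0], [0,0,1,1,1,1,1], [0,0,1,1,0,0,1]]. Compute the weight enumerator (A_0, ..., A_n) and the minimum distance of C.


Weight distribution: A_0 = 1, A_2 = 1, A_3 = 1, A_4 = 2, A_5 = 3. Minimum distance d = 2.

Enumerate all 2^3 = 8 messages m ∈ F_2^3.
For each, compute codeword c = mG in F_2^7, then tally its weight.
  m = 000 → c = 0000000, weight = 0.
  m = 100 → c = 1110010, weight = 4.
  m = 010 → c = 0011111, weight = 5.
  m = 110 → c = 1101101, weight = 5.
  m = 001 → c = 0011001, weight = 3.
  m = 101 → c = 1101011, weight = 5.
  m = 011 → c = 0000110, weight = 2.
  m = 111 → c = 1110100, weight = 4.
Tally weights:
  weight 0: 1 codewords.
  weight 2: 1 codewords.
  weight 3: 1 codewords.
  weight 4: 2 codewords.
  weight 5: 3 codewords.
Minimum distance d = smallest w > 0 with A_w > 0 = 2.
Sanity: Σ A_w = 8 = 2^3 = 8 ✓.


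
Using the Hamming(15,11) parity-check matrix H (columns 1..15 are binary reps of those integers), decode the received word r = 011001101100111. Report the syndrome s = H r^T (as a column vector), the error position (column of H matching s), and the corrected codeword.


s = (1, 1, 1, 1)^T, error position = 15, corrected codeword c = 011001101100110

Compute s = H r^T mod 2 one row at a time:
  s_1 = 0 + 1 + 1 + 0 + 0 + 1 + 1 + 1 = 5 ≡ 1 (mod 2).
  s_2 = 0 + 0 + 1 + 1 + 0 + 1 + 1 + 1 = 5 ≡ 1 (mod 2).
  s_3 = 1 + 1 + 1 + 1 + 1 + 0 + 1 + 1 = 7 ≡ 1 (mod 2).
  s_4 = 0 + 1 + 0 + 1 + 1 + 0 + 1 + 1 = 5 ≡ 1 (mod 2).
s = (1, 1, 1, 1)^T — this equals column 15 of H (binary 1111), so error is at position 15.
Correct: flip bit 15 of r = 011001101100111 to get c = 011001101100110.


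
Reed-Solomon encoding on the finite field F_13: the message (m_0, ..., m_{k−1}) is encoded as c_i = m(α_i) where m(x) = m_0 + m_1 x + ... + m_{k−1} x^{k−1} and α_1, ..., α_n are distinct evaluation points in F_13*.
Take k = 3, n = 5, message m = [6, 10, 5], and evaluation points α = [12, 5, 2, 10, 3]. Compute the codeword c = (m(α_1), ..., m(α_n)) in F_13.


c = [1, 12, 7, 8, 3]

Message polynomial: m(x) = 6 + 10·x + 5·x^2 (mod 13).
For each evaluation point α_i, compute m(α_i) mod 13:
  α_1 = 12: Horner steps 5 → 5 → 1, so m(12) = 1.
  α_2 = 5: Horner steps 5 → 9 → 12, so m(5) = 12.
  α_3 = 2: Horner steps 5 → 7 → 7, so m(2) = 7.
  α_4 = 10: Horner steps 5 → 8 → 8, so m(10) = 8.
  α_5 = 3: Horner steps 5 → 12 → 3, so m(3) = 3.
Codeword c = [1, 12, 7, 8, 3] ∈ F_13^5.


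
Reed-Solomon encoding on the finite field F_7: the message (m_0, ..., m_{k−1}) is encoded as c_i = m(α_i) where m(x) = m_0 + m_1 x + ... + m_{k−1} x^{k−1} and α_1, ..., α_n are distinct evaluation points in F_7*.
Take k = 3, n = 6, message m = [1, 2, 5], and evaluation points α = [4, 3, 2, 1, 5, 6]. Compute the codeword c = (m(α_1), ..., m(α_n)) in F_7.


c = [5, 3, 4, 1, 3, 4]

Message polynomial: m(x) = 1 + 2·x + 5·x^2 (mod 7).
For each evaluation point α_i, compute m(α_i) mod 7:
  α_1 = 4: Horner steps 5 → 1 → 5, so m(4) = 5.
  α_2 = 3: Horner steps 5 → 3 → 3, so m(3) = 3.
  α_3 = 2: Horner steps 5 → 5 → 4, so m(2) = 4.
  α_4 = 1: Horner steps 5 → 0 → 1, so m(1) = 1.
  α_5 = 5: Horner steps 5 → 6 → 3, so m(5) = 3.
  α_6 = 6: Horner steps 5 → 4 → 4, so m(6) = 4.
Codeword c = [5, 3, 4, 1, 3, 4] ∈ F_7^6.


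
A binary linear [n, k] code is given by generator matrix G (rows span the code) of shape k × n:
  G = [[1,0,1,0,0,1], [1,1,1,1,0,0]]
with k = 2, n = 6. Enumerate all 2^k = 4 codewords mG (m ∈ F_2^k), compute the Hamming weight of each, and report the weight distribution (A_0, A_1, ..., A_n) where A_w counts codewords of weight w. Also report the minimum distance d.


Weight distribution: A_0 = 1, A_3 = 2, A_4 = 1. Minimum distance d = 3.

Enumerate all 2^2 = 4 messages m ∈ F_2^2.
For each, compute codeword c = mG in F_2^6, then tally its weight.
  m = 00 → c = 000000, weight = 0.
  m = 10 → c = 101001, weight = 3.
  m = 01 → c = 111100, weight = 4.
  m = 11 → c = 010101, weight = 3.
Tally weights:
  weight 0: 1 codewords.
  weight 3: 2 codewords.
  weight 4: 1 codewords.
Minimum distance d = smallest w > 0 with A_w > 0 = 3.
Sanity: Σ A_w = 4 = 2^2 = 4 ✓.


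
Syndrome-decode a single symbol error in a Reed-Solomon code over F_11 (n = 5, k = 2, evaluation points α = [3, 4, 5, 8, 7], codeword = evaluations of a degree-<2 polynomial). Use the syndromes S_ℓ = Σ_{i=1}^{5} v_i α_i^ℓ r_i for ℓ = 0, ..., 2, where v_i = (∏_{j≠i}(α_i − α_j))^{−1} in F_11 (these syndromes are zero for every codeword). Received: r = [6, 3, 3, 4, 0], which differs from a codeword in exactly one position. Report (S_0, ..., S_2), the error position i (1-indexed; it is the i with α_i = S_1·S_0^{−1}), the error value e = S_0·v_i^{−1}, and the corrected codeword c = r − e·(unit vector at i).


S = (7, 6, 2), error at position 2, error magnitude e = 4, c = [6, 10, 3, 4, 0].

Step 1: column multipliers v_i = (∏_{j≠i}(α_i − α_j))^{−1} mod 11.
  i = 1 (α = 3): (3−4)(3−5)(3−8)(3−7) = (−1)·(−2)·(−5)·(−4) = 40 ≡ 7, so v_1 = 7^{−1} = 8 (mod 11).
  i = 2 (α = 4): (4−3)(4−5)(4−8)(4−7) = 1·(−1)·(−4)·(−3) = −12 ≡ 10, so v_2 = 10^{−1} = 10 (mod 11).
  i = 3 (α = 5): (5−3)(5−4)(5−8)(5−7) = 2·1·(−3)·(−2) = 12 ≡ 1, so v_3 = 1^{−1} = 1 (mod 11).
  i = 4 (α = 8): (8−3)(8−4)(8−5)(8−7) = 5·4·3·1 = 60 ≡ 5, so v_4 = 5^{−1} = 9 (mod 11).
  i = 5 (α = 7): (7−3)(7−4)(7−5)(7−8) = 4·3·2·(−1) = −24 ≡ 9, so v_5 = 9^{−1} = 5 (mod 11).
  v = [8, 10, 1, 9, 5].
Step 2: syndromes of r = [6, 3, 3, 4, 0] (all sums mod 11).
  S_0 = Σ v_i r_i = 8·6 + 10·3 + 1·3 + 9·4 + 5·0 = 117 ≡ 7.
  S_1 = Σ v_i α_i r_i = 8·3·6 + 10·4·3 + 1·5·3 + 9·8·4 + 5·7·0 = 567 ≡ 6.
  α_i^2 mod 11 = [9, 5, 3, 9, 5].
  S_2 = Σ v_i α_i^2 r_i = 8·9·6 + 10·5·3 + 1·3·3 + 9·9·4 + 5·5·0 = 915 ≡ 2.
  S = (7, 6, 2) ≠ 0, so r is not a codeword (an error is present).
Step 3: locate the error. For a single error e at position i, S_ℓ = v_i·e·α_i^ℓ, so α_err = S_1/S_0.
  S_0^{−1} = 7^{−1} = 8 (mod 11), so α_err = 6·8 = 48 ≡ 4 = α_2. Error position i = 2.
  Consistency check: S_2/S_1 = 2·2 = 4 ≡ 4 = α_err ✓ (single-error assumption holds).
Step 4: error magnitude e = S_0/v_2 = S_0·∏_{j≠2}(α_2 − α_j) = 7·10 = 70 ≡ 4 (mod 11).
Step 5: correct position 2: c_2 = r_2 − e = 3 − 4 ≡ 10 (mod 11). Hence c = [6, 10, 3, 4, 0].
  Check: interpolating c through the α_i gives m(x) = 5 + 4·x (degree < 2) with m(α_i) = c_i for every i, so c is indeed a codeword.


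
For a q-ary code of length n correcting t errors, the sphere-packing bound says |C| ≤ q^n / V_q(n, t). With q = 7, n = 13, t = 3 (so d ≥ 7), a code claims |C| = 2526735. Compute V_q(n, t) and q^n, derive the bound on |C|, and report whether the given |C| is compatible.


V_q(n, t) = 64663, q^n = 96889010407, Hamming bound = 1498368, |C| = 2526735 > bound (violated).

Step 1: Compute V_q(n, t) = Σ_{j=0}^3 C(n, j) (q−1)^j.
  j = 0: C(13,0)·(6)^0 = 1·1 = 1.
  j = 1: C(13,1)·(6)^1 = 13·6 = 78.
  j = 2: C(13,2)·(6)^2 = 78·36 = 2808.
  j = 3: C(13,3)·(6)^3 = 286·216 = 61776.
  V_q(n, t) = 1 + 78 + 2808 + 61776 = 64663.
Step 2: q^n = 7^13 = 96889010407.
Step 3: Hamming bound ⌊q^n / V_q(n,t)⌋ = ⌊96889010407/64663⌋ = 1498368.
Step 4: Compare |C| = 2526735 to 1498368: violated.
The claimed |C| lies above the Hamming bound, so no 7-ary code of length 13 with d ≥ 7 can have 2526735 codewords.


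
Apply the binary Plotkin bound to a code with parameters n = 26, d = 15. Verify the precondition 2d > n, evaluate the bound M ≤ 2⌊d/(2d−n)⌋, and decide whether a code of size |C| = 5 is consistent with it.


Plotkin bound M ≤ 6; given |C| = 5 ≤ bound (satisfied).

Check applicability: 2d = 30, n = 26.
2d − n = 4 > 0, so Plotkin applies.
Compute d/(2d−n) = 15/4 ≈ 3.7500.
⌊d/(2d−n)⌋ = 3.
Plotkin bound: M ≤ 2·3 = 6.
Given |C| = 5, check: satisfied.
This |C| is below the Plotkin bound.


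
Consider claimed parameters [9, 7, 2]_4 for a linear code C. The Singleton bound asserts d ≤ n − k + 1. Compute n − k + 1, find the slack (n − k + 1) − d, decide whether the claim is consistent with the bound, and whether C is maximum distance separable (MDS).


Singleton RHS = n − k + 1 = 3, slack = 1, bound satisfied, not MDS.

Singleton bound: d ≤ n − k + 1.
Here n = 9, k = 7, so n − k + 1 = 3.
Given d = 2, check d ≤ 3: YES.
Slack = (n − k + 1) − d = 1.
The code is NOT MDS (slack = 1 > 0).
Description: the claimed parameters are [9, 7, 2]_4; such a code would be non-MDS.


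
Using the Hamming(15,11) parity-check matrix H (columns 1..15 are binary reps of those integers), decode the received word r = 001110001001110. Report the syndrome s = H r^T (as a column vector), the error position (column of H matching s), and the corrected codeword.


s = (0, 1, 0, 0)^T, error position = 4, corrected codeword c = 001010001001110

Compute s = H r^T mod 2 one row at a time:
  s_1 = 0 + 1 + 0 + 0 + 1 + 1 + 1 + 0 = 4 ≡ 0 (mod 2).
  s_2 = 1 + 1 + 0 + 0 + 1 + 1 + 1 + 0 = 5 ≡ 1 (mod 2).
  s_3 = 0 + 1 + 0 + 0 + 0 + 0 + 1 + 0 = 2 ≡ 0 (mod 2).
  s_4 = 0 + 1 + 1 + 0 + 1 + 0 + 1 + 0 = 4 ≡ 0 (mod 2).
s = (0, 1, 0, 0)^T — this equals column 4 of H (binary 0100), so error is at position 4.
Correct: flip bit 4 of r = 001110001001110 to get c = 001010001001110.


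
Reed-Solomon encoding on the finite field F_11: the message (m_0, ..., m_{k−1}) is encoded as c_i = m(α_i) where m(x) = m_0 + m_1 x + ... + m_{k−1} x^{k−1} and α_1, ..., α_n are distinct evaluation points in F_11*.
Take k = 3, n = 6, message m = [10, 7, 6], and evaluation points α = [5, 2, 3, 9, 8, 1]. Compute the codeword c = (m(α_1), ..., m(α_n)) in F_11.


c = [8, 4, 8, 9, 10, 1]

Message polynomial: m(x) = 10 + 7·x + 6·x^2 (mod 11).
For each evaluation point α_i, compute m(α_i) mod 11:
  α_1 = 5: Horner steps 6 → 4 → 8, so m(5) = 8.
  α_2 = 2: Horner steps 6 → 8 → 4, so m(2) = 4.
  α_3 = 3: Horner steps 6 → 3 → 8, so m(3) = 8.
  α_4 = 9: Horner steps 6 → 6 → 9, so m(9) = 9.
  α_5 = 8: Horner steps 6 → 0 → 10, so m(8) = 10.
  α_6 = 1: Horner steps 6 → 2 → 1, so m(1) = 1.
Codeword c = [8, 4, 8, 9, 10, 1] ∈ F_11^6.


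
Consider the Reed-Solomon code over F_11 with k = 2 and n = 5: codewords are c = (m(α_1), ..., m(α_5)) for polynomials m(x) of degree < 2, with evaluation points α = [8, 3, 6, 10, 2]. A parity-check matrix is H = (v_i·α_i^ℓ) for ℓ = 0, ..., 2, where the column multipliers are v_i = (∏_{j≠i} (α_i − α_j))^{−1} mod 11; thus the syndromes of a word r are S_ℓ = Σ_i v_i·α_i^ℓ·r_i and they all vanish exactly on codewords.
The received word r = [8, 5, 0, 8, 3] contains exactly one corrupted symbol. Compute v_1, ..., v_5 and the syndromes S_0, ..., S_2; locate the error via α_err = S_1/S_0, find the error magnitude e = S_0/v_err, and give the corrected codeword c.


S = (4, 10, 3), error at position 1, error magnitude e = 4, c = [4, 5, 0, 8, 3].

Step 1: column multipliers v_i = (∏_{j≠i}(α_i − α_j))^{−1} mod 11.
  i = 1 (α = 8): (8−3)(8−6)(8−10)(8−2) = 5·2·(−2)·6 = −120 ≡ 1, so v_1 = 1^{−1} = 1 (mod 11).
  i = 2 (α = 3): (3−8)(3−6)(3−10)(3−2) = (−5)·(−3)·(−7)·1 = −105 ≡ 5, so v_2 = 5^{−1} = 9 (mod 11).
  i = 3 (α = 6): (6−8)(6−3)(6−10)(6−2) = (−2)·3·(−4)·4 = 96 ≡ 8, so v_3 = 8^{−1} = 7 (mod 11).
  i = 4 (α = 10): (10−8)(10−3)(10−6)(10−2) = 2·7·4·8 = 448 ≡ 8, so v_4 = 8^{−1} = 7 (mod 11).
  i = 5 (α = 2): (2−8)(2−3)(2−6)(2−10) = (−6)·(−1)·(−4)·(−8) = 192 ≡ 5, so v_5 = 5^{−1} = 9 (mod 11).
  v = [1, 9, 7, 7, 9].
Step 2: syndromes of r = [8, 5, 0, 8, 3] (all sums mod 11).
  S_0 = Σ v_i r_i = 1·8 + 9·5 + 7·0 + 7·8 + 9·3 = 136 ≡ 4.
  S_1 = Σ v_i α_i r_i = 1·8·8 + 9·3·5 + 7·6·0 + 7·10·8 + 9·2·3 = 813 ≡ 10.
  α_i^2 mod 11 = [9, 9, 3, 1, 4].
  S_2 = Σ v_i α_i^2 r_i = 1·9·8 + 9·9·5 + 7·3·0 + 7·1·8 + 9·4·3 = 641 ≡ 3.
  S = (4, 10, 3) ≠ 0, so r is not a codeword (an error is present).
Step 3: locate the error. For a single error e at position i, S_ℓ = v_i·e·α_i^ℓ, so α_err = S_1/S_0.
  S_0^{−1} = 4^{−1} = 3 (mod 11), so α_err = 10·3 = 30 ≡ 8 = α_1. Error position i = 1.
  Consistency check: S_2/S_1 = 3·10 = 30 ≡ 8 = α_err ✓ (single-error assumption holds).
Step 4: error magnitude e = S_0/v_1 = S_0·∏_{j≠1}(α_1 − α_j) = 4·1 = 4 ≡ 4 (mod 11).
Step 5: correct position 1: c_1 = r_1 − e = 8 − 4 ≡ 4 (mod 11). Hence c = [4, 5, 0, 8, 3].
  Check: interpolating c through the α_i gives m(x) = 10 + 2·x (degree < 2) with m(α_i) = c_i for every i, so c is indeed a codeword.
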